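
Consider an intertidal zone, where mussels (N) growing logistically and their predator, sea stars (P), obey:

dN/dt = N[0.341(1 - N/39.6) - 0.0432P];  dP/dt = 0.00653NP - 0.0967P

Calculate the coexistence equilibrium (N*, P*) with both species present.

N* ≈ 14.8, P* ≈ 4.94

From dP/dt = 0 with P > 0: 0.00653N* = 0.0967, so N* = 14.8.
Substitute into dN/dt = 0: 0.341(1 - 14.8/39.6) = 0.0432P*.
The bracket is 0.626, giving P* = 0.213/0.0432 = 4.94.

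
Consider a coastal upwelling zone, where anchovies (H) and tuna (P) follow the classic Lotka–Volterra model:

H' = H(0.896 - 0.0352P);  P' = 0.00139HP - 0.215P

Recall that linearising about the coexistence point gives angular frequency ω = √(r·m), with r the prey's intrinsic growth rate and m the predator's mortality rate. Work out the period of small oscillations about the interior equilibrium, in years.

T ≈ 14.3 years

Here r = 0.896 and m = 0.215, so r·m = 0.193.
ω = √0.193 = 0.439 per year, hence T = 2π/ω ≈ 14.3 years.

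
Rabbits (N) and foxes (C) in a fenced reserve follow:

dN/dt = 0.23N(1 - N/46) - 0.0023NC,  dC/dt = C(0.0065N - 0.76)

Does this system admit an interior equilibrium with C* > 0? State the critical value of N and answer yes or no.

The predator equation gives dC/dt > 0 only when N > 0.76/0.0065 = 117.
Without the predator, N → K = 46. Since 46 < 117, the predator cannot invade.

Threshold N = 117; K < 117, so no, the predator goes extinct.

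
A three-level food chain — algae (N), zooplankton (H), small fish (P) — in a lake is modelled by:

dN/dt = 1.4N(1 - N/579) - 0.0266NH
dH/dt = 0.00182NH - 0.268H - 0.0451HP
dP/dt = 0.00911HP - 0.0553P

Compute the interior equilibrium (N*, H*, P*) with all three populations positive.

From dP/dt = 0: 0.00911H* = 0.0553, so H* = 6.07.
From dN/dt = 0: 1.4(1 - N*/579) = 0.0266·6.07, giving N* = 579·(1 - 0.115) = 512.
From dH/dt = 0: 0.00182·512 - 0.268 = 0.0451P*, so P* = 0.664/0.0451 = 14.7.

N* ≈ 512, H* ≈ 6.07, P* ≈ 14.7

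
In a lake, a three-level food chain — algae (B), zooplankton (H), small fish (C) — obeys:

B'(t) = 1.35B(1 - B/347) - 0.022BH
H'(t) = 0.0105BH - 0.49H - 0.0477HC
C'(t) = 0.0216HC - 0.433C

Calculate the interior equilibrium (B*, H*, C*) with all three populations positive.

B* ≈ 234, H* ≈ 20, C* ≈ 41.2

From dC/dt = 0: 0.0216H* = 0.433, so H* = 20.
From dB/dt = 0: 1.35(1 - B*/347) = 0.022·20, giving B* = 347·(1 - 0.327) = 234.
From dH/dt = 0: 0.0105·234 - 0.49 = 0.0477C*, so C* = 1.96/0.0477 = 41.2.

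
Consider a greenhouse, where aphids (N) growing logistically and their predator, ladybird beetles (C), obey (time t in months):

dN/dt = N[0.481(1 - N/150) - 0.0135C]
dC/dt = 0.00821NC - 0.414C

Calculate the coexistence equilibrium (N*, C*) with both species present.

N* ≈ 50.4, C* ≈ 23.7

From dC/dt = 0 with C > 0: 0.00821N* = 0.414, so N* = 50.4.
Substitute into dN/dt = 0: 0.481(1 - 50.4/150) = 0.0135C*.
The bracket is 0.664, giving C* = 0.319/0.0135 = 23.7.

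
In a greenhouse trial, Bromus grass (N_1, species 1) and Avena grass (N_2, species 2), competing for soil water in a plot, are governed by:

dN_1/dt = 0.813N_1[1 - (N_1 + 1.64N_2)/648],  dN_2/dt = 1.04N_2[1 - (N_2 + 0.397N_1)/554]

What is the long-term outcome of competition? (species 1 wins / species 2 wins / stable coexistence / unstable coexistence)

species 2 excludes species 1

Compare the nullcline intercepts: K1/α12 = 648/1.64 = 395 < K2 = 554; K2/α21 = 554/0.397 = 1400 > K1 = 648.
Since the inequalities point opposite ways, species 2 can invade but species 1 cannot.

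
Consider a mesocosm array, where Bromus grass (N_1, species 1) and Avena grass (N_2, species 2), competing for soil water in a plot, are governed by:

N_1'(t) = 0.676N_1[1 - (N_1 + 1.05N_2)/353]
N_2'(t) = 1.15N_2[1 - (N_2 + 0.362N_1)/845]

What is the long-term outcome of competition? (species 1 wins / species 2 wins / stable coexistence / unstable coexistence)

species 2 excludes species 1

Compare the nullcline intercepts: K1/α12 = 353/1.05 = 336 < K2 = 845; K2/α21 = 845/0.362 = 2330 > K1 = 353.
Since the inequalities point opposite ways, species 2 can invade but species 1 cannot.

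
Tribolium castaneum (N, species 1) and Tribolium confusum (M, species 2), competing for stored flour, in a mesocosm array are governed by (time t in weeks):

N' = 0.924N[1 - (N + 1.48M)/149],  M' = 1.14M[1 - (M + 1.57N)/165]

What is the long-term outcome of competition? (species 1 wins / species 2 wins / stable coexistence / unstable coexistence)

unstable coexistence (outcome depends on initial conditions)

Compare the nullcline intercepts: K1/α12 = 149/1.48 = 101 < K2 = 165; K2/α21 = 165/1.57 = 105 < K1 = 149.
Since both are reversed, neither can invade when rare; the interior point is a saddle.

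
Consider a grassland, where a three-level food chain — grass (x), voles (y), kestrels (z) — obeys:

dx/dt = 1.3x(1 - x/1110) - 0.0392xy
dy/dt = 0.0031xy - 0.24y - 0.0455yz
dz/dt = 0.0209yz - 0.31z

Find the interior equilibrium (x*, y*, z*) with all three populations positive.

x* ≈ 614, y* ≈ 14.8, z* ≈ 36.5

From dz/dt = 0: 0.0209y* = 0.31, so y* = 14.8.
From dx/dt = 0: 1.3(1 - x*/1110) = 0.0392·14.8, giving x* = 1110·(1 - 0.447) = 614.
From dy/dt = 0: 0.0031·614 - 0.24 = 0.0455z*, so z* = 1.66/0.0455 = 36.5.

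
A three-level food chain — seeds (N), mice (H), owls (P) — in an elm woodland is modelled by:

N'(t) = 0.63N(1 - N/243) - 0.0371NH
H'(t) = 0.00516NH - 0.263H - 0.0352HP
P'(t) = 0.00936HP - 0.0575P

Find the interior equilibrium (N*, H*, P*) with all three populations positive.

From dP/dt = 0: 0.00936H* = 0.0575, so H* = 6.14.
From dN/dt = 0: 0.63(1 - N*/243) = 0.0371·6.14, giving N* = 243·(1 - 0.362) = 155.
From dH/dt = 0: 0.00516·155 - 0.263 = 0.0352P*, so P* = 0.537/0.0352 = 15.3.

N* ≈ 155, H* ≈ 6.14, P* ≈ 15.3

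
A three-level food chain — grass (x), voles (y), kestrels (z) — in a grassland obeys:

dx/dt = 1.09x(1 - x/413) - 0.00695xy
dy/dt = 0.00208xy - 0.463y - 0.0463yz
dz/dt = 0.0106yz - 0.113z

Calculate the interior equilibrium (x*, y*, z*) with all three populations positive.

x* ≈ 385, y* ≈ 10.7, z* ≈ 7.29

From dz/dt = 0: 0.0106y* = 0.113, so y* = 10.7.
From dx/dt = 0: 1.09(1 - x*/413) = 0.00695·10.7, giving x* = 413·(1 - 0.068) = 385.
From dy/dt = 0: 0.00208·385 - 0.463 = 0.0463z*, so z* = 0.338/0.0463 = 7.29.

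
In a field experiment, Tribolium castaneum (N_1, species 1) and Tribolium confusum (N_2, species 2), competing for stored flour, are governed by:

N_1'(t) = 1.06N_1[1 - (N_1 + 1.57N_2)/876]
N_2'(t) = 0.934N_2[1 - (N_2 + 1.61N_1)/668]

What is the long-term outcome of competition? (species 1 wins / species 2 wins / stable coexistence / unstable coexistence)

Compare the nullcline intercepts: K1/α12 = 876/1.57 = 558 < K2 = 668; K2/α21 = 668/1.61 = 415 < K1 = 876.
Since both are reversed, neither can invade when rare; the interior point is a saddle.

unstable coexistence (outcome depends on initial conditions)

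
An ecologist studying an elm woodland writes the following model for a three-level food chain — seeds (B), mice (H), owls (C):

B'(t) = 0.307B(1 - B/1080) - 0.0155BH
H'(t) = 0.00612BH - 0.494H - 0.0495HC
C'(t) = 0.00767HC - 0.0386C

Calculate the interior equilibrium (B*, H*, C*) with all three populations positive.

From dC/dt = 0: 0.00767H* = 0.0386, so H* = 5.03.
From dB/dt = 0: 0.307(1 - B*/1080) = 0.0155·5.03, giving B* = 1080·(1 - 0.254) = 806.
From dH/dt = 0: 0.00612·806 - 0.494 = 0.0495C*, so C* = 4.44/0.0495 = 89.6.

B* ≈ 806, H* ≈ 5.03, C* ≈ 89.6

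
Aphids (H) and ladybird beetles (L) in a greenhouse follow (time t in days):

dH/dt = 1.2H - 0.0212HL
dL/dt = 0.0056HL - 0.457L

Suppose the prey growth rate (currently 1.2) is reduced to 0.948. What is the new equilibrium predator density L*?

At the interior fixed point, setting dH/dt = 0 with H > 0 fixes L* = (prey growth rate)/(HL coefficient) — independent of the other coefficients.
With the change, L* = 0.948/0.0212 = 44.7; it falls from 56.6.

L* ≈ 44.7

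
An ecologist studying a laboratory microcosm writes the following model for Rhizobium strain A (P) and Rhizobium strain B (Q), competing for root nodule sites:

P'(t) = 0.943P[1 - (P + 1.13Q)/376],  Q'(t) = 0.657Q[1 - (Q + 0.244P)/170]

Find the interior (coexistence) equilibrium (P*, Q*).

Setting both brackets to zero gives the nullclines P + 1.13Q = 376 and 0.244P + Q = 170.
Substituting Q = 170 - 0.244P into the first: P(1 - 1.13·0.244) = 376 - 1.13·170.
So P* = 184/0.724 = 254, and then Q* = 170 - 0.244·254 = 108.

P* ≈ 254, Q* ≈ 108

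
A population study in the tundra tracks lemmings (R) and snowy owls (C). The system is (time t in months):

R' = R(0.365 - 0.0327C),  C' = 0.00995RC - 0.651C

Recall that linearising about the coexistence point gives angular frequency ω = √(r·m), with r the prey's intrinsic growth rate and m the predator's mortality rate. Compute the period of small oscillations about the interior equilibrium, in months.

T ≈ 12.9 months

Here r = 0.365 and m = 0.651, so r·m = 0.238.
ω = √0.238 = 0.487 per month, hence T = 2π/ω ≈ 12.9 months.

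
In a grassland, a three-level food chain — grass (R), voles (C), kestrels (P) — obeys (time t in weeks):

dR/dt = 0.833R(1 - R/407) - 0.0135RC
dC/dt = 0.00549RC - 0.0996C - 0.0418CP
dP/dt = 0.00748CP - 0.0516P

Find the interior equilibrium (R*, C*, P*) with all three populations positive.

R* ≈ 361, C* ≈ 6.9, P* ≈ 45.1

From dP/dt = 0: 0.00748C* = 0.0516, so C* = 6.9.
From dR/dt = 0: 0.833(1 - R*/407) = 0.0135·6.9, giving R* = 407·(1 - 0.112) = 361.
From dC/dt = 0: 0.00549·361 - 0.0996 = 0.0418P*, so P* = 1.89/0.0418 = 45.1.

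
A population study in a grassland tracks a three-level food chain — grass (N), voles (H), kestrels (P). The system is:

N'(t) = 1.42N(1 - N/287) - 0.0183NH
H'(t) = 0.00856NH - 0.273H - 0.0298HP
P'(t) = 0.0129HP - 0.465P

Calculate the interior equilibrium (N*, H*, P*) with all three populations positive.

From dP/dt = 0: 0.0129H* = 0.465, so H* = 36.
From dN/dt = 0: 1.42(1 - N*/287) = 0.0183·36, giving N* = 287·(1 - 0.465) = 154.
From dH/dt = 0: 0.00856·154 - 0.273 = 0.0298P*, so P* = 1.04/0.0298 = 35.

N* ≈ 154, H* ≈ 36, P* ≈ 35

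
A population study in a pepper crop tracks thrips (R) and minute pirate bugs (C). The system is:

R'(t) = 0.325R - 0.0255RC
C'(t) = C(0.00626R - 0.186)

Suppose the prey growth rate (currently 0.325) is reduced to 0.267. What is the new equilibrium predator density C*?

At the interior fixed point, setting dR/dt = 0 with R > 0 fixes C* = (prey growth rate)/(RC coefficient) — independent of the other coefficients.
With the change, C* = 0.267/0.0255 = 10.5; it falls from 12.7.

C* ≈ 10.5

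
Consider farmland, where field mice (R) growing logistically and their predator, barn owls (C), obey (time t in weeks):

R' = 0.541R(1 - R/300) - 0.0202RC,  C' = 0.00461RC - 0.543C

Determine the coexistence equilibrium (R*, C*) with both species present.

R* ≈ 118, C* ≈ 16.3

From dC/dt = 0 with C > 0: 0.00461R* = 0.543, so R* = 118.
Substitute into dR/dt = 0: 0.541(1 - 118/300) = 0.0202C*.
The bracket is 0.607, giving C* = 0.329/0.0202 = 16.3.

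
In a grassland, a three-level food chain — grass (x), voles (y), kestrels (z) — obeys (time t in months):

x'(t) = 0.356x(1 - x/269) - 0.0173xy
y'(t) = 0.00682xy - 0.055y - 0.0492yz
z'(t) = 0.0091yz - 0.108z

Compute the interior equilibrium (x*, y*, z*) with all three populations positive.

x* ≈ 114, y* ≈ 11.9, z* ≈ 14.7

From dz/dt = 0: 0.0091y* = 0.108, so y* = 11.9.
From dx/dt = 0: 0.356(1 - x*/269) = 0.0173·11.9, giving x* = 269·(1 - 0.577) = 114.
From dy/dt = 0: 0.00682·114 - 0.055 = 0.0492z*, so z* = 0.722/0.0492 = 14.7.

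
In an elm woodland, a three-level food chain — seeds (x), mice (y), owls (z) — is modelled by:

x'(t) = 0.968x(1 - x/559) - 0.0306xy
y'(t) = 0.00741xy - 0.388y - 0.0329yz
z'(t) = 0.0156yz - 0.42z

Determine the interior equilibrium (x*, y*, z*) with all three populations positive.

From dz/dt = 0: 0.0156y* = 0.42, so y* = 26.9.
From dx/dt = 0: 0.968(1 - x*/559) = 0.0306·26.9, giving x* = 559·(1 - 0.851) = 83.2.
From dy/dt = 0: 0.00741·83.2 - 0.388 = 0.0329z*, so z* = 0.229/0.0329 = 6.96.

x* ≈ 83.2, y* ≈ 26.9, z* ≈ 6.96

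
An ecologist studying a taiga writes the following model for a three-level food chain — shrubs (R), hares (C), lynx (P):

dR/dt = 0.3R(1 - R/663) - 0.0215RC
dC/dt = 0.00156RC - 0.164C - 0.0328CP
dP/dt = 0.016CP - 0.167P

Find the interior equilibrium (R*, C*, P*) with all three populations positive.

From dP/dt = 0: 0.016C* = 0.167, so C* = 10.4.
From dR/dt = 0: 0.3(1 - R*/663) = 0.0215·10.4, giving R* = 663·(1 - 0.748) = 167.
From dC/dt = 0: 0.00156·167 - 0.164 = 0.0328P*, so P* = 0.0966/0.0328 = 2.95.

R* ≈ 167, C* ≈ 10.4, P* ≈ 2.95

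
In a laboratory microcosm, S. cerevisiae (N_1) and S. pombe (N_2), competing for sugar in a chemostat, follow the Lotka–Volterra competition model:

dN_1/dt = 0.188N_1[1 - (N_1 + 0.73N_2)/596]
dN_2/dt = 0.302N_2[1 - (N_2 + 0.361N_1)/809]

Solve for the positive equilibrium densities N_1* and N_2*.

Setting both brackets to zero gives the nullclines N_1 + 0.73N_2 = 596 and 0.361N_1 + N_2 = 809.
Substituting N_2 = 809 - 0.361N_1 into the first: N_1(1 - 0.73·0.361) = 596 - 0.73·809.
So N_1* = 5.43/0.736 = 7.37, and then N_2* = 809 - 0.361·7.37 = 806.

N_1* ≈ 7.37, N_2* ≈ 806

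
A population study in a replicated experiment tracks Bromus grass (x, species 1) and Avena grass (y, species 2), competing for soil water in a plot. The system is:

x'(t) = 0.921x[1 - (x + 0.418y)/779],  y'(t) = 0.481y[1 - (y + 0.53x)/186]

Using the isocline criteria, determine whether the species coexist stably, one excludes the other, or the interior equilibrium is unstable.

Compare the nullcline intercepts: K1/α12 = 779/0.418 = 1860 > K2 = 186; K2/α21 = 186/0.53 = 351 < K1 = 779.
Since the inequalities point opposite ways, species 1 can invade but species 2 cannot.

species 1 excludes species 2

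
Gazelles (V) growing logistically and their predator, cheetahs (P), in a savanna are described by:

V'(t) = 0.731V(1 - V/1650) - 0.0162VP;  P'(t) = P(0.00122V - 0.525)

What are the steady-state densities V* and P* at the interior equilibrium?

V* ≈ 430, P* ≈ 33.4

From dP/dt = 0 with P > 0: 0.00122V* = 0.525, so V* = 430.
Substitute into dV/dt = 0: 0.731(1 - 430/1650) = 0.0162P*.
The bracket is 0.739, giving P* = 0.54/0.0162 = 33.4.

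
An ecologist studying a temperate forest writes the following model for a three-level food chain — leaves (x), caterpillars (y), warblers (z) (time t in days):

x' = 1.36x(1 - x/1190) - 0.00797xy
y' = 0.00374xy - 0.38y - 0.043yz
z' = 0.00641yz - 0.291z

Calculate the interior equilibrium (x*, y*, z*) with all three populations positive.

x* ≈ 873, y* ≈ 45.4, z* ≈ 67.1

From dz/dt = 0: 0.00641y* = 0.291, so y* = 45.4.
From dx/dt = 0: 1.36(1 - x*/1190) = 0.00797·45.4, giving x* = 1190·(1 - 0.266) = 873.
From dy/dt = 0: 0.00374·873 - 0.38 = 0.043z*, so z* = 2.89/0.043 = 67.1.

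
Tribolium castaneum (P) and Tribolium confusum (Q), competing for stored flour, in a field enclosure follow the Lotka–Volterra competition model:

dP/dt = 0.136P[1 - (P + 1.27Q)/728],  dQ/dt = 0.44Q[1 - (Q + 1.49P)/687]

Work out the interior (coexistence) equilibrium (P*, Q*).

Setting both brackets to zero gives the nullclines P + 1.27Q = 728 and 1.49P + Q = 687.
Substituting Q = 687 - 1.49P into the first: P(1 - 1.27·1.49) = 728 - 1.27·687.
So P* = -144/-0.892 = 162, and then Q* = 687 - 1.49·162 = 446.

P* ≈ 162, Q* ≈ 446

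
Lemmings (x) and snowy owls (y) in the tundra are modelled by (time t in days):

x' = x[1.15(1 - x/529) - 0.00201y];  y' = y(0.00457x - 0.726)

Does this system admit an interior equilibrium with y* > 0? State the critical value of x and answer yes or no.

The predator equation gives dy/dt > 0 only when x > 0.726/0.00457 = 159.
Without the predator, x → K = 529. Since 529 > 159, the predator can invade and persist.

Threshold x = 159; K > 159, so yes, the predator persists.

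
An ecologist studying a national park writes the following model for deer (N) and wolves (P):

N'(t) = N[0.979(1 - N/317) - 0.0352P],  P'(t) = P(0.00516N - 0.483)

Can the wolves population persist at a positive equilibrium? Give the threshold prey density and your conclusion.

The predator equation gives dP/dt > 0 only when N > 0.483/0.00516 = 93.6.
Without the predator, N → K = 317. Since 317 > 93.6, the predator can invade and persist.

Threshold N = 93.6; K > 93.6, so yes, the predator persists.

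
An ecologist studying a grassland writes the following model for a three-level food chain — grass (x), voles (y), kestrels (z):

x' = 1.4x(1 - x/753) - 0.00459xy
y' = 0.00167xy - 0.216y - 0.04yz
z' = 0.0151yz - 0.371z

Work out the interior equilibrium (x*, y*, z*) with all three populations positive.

x* ≈ 692, y* ≈ 24.6, z* ≈ 23.5

From dz/dt = 0: 0.0151y* = 0.371, so y* = 24.6.
From dx/dt = 0: 1.4(1 - x*/753) = 0.00459·24.6, giving x* = 753·(1 - 0.0806) = 692.
From dy/dt = 0: 0.00167·692 - 0.216 = 0.04z*, so z* = 0.94/0.04 = 23.5.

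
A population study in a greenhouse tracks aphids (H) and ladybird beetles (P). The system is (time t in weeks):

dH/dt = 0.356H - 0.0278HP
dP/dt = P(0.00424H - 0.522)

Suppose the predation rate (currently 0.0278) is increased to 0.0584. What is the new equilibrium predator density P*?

At the interior fixed point, setting dH/dt = 0 with H > 0 fixes P* = (prey growth rate)/(HP coefficient) — independent of the other coefficients.
With the change, P* = 0.356/0.0584 = 6.1; it falls from 12.8.

P* ≈ 6.1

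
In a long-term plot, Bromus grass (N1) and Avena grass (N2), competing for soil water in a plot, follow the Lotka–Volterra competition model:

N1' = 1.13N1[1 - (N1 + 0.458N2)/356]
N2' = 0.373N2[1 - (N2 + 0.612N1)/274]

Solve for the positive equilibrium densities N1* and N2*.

N1* ≈ 320, N2* ≈ 78

Setting both brackets to zero gives the nullclines N1 + 0.458N2 = 356 and 0.612N1 + N2 = 274.
Substituting N2 = 274 - 0.612N1 into the first: N1(1 - 0.458·0.612) = 356 - 0.458·274.
So N1* = 231/0.72 = 320, and then N2* = 274 - 0.612·320 = 78.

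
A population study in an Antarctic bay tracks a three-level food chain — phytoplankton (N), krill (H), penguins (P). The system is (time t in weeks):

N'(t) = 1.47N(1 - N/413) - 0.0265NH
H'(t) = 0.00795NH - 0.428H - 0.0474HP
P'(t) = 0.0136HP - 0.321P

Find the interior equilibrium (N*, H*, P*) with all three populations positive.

N* ≈ 237, H* ≈ 23.6, P* ≈ 30.8

From dP/dt = 0: 0.0136H* = 0.321, so H* = 23.6.
From dN/dt = 0: 1.47(1 - N*/413) = 0.0265·23.6, giving N* = 413·(1 - 0.425) = 237.
From dH/dt = 0: 0.00795·237 - 0.428 = 0.0474P*, so P* = 1.46/0.0474 = 30.8.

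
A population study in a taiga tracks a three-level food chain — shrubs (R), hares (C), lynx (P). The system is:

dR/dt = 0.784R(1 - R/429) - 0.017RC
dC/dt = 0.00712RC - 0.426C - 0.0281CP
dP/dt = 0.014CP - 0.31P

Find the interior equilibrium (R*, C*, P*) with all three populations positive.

From dP/dt = 0: 0.014C* = 0.31, so C* = 22.1.
From dR/dt = 0: 0.784(1 - R*/429) = 0.017·22.1, giving R* = 429·(1 - 0.48) = 223.
From dC/dt = 0: 0.00712·223 - 0.426 = 0.0281P*, so P* = 1.16/0.0281 = 41.3.

R* ≈ 223, C* ≈ 22.1, P* ≈ 41.3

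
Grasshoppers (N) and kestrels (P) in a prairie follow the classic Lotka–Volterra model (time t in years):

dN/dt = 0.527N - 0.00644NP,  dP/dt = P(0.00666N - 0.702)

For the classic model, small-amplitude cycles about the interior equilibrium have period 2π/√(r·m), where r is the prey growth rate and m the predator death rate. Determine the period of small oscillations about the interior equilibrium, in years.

Here r = 0.527 and m = 0.702, so r·m = 0.37.
ω = √0.37 = 0.608 per year, hence T = 2π/ω ≈ 10.3 years.

T ≈ 10.3 years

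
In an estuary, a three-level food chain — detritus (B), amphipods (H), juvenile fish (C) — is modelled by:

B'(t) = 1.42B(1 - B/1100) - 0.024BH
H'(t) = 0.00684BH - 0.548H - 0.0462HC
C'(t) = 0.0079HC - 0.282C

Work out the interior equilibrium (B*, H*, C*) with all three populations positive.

B* ≈ 436, H* ≈ 35.7, C* ≈ 52.7

From dC/dt = 0: 0.0079H* = 0.282, so H* = 35.7.
From dB/dt = 0: 1.42(1 - B*/1100) = 0.024·35.7, giving B* = 1100·(1 - 0.603) = 436.
From dH/dt = 0: 0.00684·436 - 0.548 = 0.0462C*, so C* = 2.44/0.0462 = 52.7.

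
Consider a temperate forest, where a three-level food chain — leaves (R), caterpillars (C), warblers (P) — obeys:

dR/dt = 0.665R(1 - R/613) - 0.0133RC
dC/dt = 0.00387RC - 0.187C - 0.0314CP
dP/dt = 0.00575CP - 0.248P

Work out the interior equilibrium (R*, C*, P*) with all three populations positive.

From dP/dt = 0: 0.00575C* = 0.248, so C* = 43.1.
From dR/dt = 0: 0.665(1 - R*/613) = 0.0133·43.1, giving R* = 613·(1 - 0.863) = 84.2.
From dC/dt = 0: 0.00387·84.2 - 0.187 = 0.0314P*, so P* = 0.139/0.0314 = 4.42.

R* ≈ 84.2, C* ≈ 43.1, P* ≈ 4.42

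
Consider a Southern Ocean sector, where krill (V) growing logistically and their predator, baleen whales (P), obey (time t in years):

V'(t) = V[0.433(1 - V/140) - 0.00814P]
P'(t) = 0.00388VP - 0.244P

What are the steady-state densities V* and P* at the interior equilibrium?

From dP/dt = 0 with P > 0: 0.00388V* = 0.244, so V* = 62.9.
Substitute into dV/dt = 0: 0.433(1 - 62.9/140) = 0.00814P*.
The bracket is 0.551, giving P* = 0.239/0.00814 = 29.3.

V* ≈ 62.9, P* ≈ 29.3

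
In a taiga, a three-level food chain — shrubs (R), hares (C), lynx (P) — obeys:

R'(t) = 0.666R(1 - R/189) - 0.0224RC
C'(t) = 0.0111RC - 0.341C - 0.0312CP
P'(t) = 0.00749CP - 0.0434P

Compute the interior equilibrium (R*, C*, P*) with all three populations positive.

R* ≈ 152, C* ≈ 5.79, P* ≈ 43.2

From dP/dt = 0: 0.00749C* = 0.0434, so C* = 5.79.
From dR/dt = 0: 0.666(1 - R*/189) = 0.0224·5.79, giving R* = 189·(1 - 0.195) = 152.
From dC/dt = 0: 0.0111·152 - 0.341 = 0.0312P*, so P* = 1.35/0.0312 = 43.2.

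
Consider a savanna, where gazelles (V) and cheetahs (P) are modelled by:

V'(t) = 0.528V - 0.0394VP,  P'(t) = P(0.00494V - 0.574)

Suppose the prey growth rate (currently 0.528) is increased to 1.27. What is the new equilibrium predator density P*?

At the interior fixed point, setting dV/dt = 0 with V > 0 fixes P* = (prey growth rate)/(VP coefficient) — independent of the other coefficients.
With the change, P* = 1.27/0.0394 = 32.2; it rises from 13.4.

P* ≈ 32.2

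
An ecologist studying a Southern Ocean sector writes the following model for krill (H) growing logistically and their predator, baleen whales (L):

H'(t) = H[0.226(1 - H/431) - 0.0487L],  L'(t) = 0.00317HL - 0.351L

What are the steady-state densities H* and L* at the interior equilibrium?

H* ≈ 111, L* ≈ 3.45

From dL/dt = 0 with L > 0: 0.00317H* = 0.351, so H* = 111.
Substitute into dH/dt = 0: 0.226(1 - 111/431) = 0.0487L*.
The bracket is 0.743, giving L* = 0.168/0.0487 = 3.45.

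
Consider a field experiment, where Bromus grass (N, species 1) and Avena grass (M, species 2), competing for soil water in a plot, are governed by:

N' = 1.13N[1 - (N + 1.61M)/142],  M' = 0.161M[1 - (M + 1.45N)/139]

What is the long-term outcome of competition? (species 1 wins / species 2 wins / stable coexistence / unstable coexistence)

Compare the nullcline intercepts: K1/α12 = 142/1.61 = 88.2 < K2 = 139; K2/α21 = 139/1.45 = 95.9 < K1 = 142.
Since both are reversed, neither can invade when rare; the interior point is a saddle.

unstable coexistence (outcome depends on initial conditions)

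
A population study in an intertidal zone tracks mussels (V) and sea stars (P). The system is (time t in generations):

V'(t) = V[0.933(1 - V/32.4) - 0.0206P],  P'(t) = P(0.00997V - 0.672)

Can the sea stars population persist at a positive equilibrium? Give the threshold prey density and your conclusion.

The predator equation gives dP/dt > 0 only when V > 0.672/0.00997 = 67.4.
Without the predator, V → K = 32.4. Since 32.4 < 67.4, the predator cannot invade.

Threshold V = 67.4; K < 67.4, so no, the predator goes extinct.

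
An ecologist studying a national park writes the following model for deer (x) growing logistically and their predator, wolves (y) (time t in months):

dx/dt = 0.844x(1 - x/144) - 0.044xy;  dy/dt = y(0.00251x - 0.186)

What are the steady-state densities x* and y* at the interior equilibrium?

From dy/dt = 0 with y > 0: 0.00251x* = 0.186, so x* = 74.1.
Substitute into dx/dt = 0: 0.844(1 - 74.1/144) = 0.044y*.
The bracket is 0.485, giving y* = 0.41/0.044 = 9.31.

x* ≈ 74.1, y* ≈ 9.31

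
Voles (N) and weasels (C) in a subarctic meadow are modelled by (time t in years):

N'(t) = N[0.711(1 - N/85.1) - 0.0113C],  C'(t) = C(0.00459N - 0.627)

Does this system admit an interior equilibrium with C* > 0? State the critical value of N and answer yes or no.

Threshold N = 137; K < 137, so no, the predator goes extinct.

The predator equation gives dC/dt > 0 only when N > 0.627/0.00459 = 137.
Without the predator, N → K = 85.1. Since 85.1 < 137, the predator cannot invade.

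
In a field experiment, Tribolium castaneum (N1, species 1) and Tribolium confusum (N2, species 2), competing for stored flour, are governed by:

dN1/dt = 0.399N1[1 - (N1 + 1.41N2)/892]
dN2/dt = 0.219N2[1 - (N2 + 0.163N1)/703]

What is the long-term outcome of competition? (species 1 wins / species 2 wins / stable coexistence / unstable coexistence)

Compare the nullcline intercepts: K1/α12 = 892/1.41 = 633 < K2 = 703; K2/α21 = 703/0.163 = 4310 > K1 = 892.
Since the inequalities point opposite ways, species 2 can invade but species 1 cannot.

species 2 excludes species 1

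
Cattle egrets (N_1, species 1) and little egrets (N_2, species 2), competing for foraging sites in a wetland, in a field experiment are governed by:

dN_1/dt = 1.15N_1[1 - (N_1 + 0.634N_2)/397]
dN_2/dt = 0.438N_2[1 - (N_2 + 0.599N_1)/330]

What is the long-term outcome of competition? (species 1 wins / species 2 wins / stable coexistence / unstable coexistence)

Compare the nullcline intercepts: K1/α12 = 397/0.634 = 626 > K2 = 330; K2/α21 = 330/0.599 = 551 > K1 = 397.
Since both inequalities hold, each species can invade when rare, so the interior equilibrium is stable.

stable coexistence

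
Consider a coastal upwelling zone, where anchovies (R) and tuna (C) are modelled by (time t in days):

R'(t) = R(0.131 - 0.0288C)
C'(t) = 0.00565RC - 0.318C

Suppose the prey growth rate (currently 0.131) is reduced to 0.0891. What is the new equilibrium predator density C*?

At the interior fixed point, setting dR/dt = 0 with R > 0 fixes C* = (prey growth rate)/(RC coefficient) — independent of the other coefficients.
With the change, C* = 0.0891/0.0288 = 3.09; it falls from 4.55.

C* ≈ 3.09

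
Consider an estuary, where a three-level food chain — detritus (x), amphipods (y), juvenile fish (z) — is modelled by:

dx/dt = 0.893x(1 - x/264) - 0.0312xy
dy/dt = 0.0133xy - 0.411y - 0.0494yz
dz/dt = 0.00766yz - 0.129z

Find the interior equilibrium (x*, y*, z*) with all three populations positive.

x* ≈ 109, y* ≈ 16.8, z* ≈ 20.9

From dz/dt = 0: 0.00766y* = 0.129, so y* = 16.8.
From dx/dt = 0: 0.893(1 - x*/264) = 0.0312·16.8, giving x* = 264·(1 - 0.588) = 109.
From dy/dt = 0: 0.0133·109 - 0.411 = 0.0494z*, so z* = 1.03/0.0494 = 20.9.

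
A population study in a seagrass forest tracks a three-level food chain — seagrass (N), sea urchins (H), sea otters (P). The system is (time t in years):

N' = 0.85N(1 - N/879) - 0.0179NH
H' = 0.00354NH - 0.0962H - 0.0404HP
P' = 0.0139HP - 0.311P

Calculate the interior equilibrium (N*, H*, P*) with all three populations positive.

N* ≈ 465, H* ≈ 22.4, P* ≈ 38.3

From dP/dt = 0: 0.0139H* = 0.311, so H* = 22.4.
From dN/dt = 0: 0.85(1 - N*/879) = 0.0179·22.4, giving N* = 879·(1 - 0.471) = 465.
From dH/dt = 0: 0.00354·465 - 0.0962 = 0.0404P*, so P* = 1.55/0.0404 = 38.3.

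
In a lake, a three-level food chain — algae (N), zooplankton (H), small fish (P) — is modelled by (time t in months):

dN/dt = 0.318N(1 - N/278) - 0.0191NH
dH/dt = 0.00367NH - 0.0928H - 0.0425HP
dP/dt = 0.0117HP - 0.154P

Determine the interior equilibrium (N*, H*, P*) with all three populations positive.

From dP/dt = 0: 0.0117H* = 0.154, so H* = 13.2.
From dN/dt = 0: 0.318(1 - N*/278) = 0.0191·13.2, giving N* = 278·(1 - 0.791) = 58.2.
From dH/dt = 0: 0.00367·58.2 - 0.0928 = 0.0425P*, so P* = 0.121/0.0425 = 2.84.

N* ≈ 58.2, H* ≈ 13.2, P* ≈ 2.84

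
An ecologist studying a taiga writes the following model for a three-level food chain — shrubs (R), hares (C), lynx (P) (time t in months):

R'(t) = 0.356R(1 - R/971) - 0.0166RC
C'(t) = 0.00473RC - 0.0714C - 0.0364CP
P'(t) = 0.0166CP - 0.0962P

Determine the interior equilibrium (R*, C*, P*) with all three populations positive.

R* ≈ 709, C* ≈ 5.8, P* ≈ 90.1

From dP/dt = 0: 0.0166C* = 0.0962, so C* = 5.8.
From dR/dt = 0: 0.356(1 - R*/971) = 0.0166·5.8, giving R* = 971·(1 - 0.27) = 709.
From dC/dt = 0: 0.00473·709 - 0.0714 = 0.0364P*, so P* = 3.28/0.0364 = 90.1.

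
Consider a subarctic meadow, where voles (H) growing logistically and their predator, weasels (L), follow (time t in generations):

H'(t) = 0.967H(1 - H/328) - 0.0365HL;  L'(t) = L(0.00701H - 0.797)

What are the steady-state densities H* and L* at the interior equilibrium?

H* ≈ 114, L* ≈ 17.3

From dL/dt = 0 with L > 0: 0.00701H* = 0.797, so H* = 114.
Substitute into dH/dt = 0: 0.967(1 - 114/328) = 0.0365L*.
The bracket is 0.653, giving L* = 0.632/0.0365 = 17.3.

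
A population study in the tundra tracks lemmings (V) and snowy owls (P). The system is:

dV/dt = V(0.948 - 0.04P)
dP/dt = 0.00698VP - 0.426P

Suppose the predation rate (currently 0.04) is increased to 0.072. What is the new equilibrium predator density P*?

P* ≈ 13.2

At the interior fixed point, setting dV/dt = 0 with V > 0 fixes P* = (prey growth rate)/(VP coefficient) — independent of the other coefficients.
With the change, P* = 0.948/0.072 = 13.2; it falls from 23.7.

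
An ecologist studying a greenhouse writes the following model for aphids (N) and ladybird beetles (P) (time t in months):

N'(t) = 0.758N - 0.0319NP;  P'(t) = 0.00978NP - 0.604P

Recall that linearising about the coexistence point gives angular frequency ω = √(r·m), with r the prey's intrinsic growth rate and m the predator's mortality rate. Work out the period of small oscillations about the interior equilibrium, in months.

Here r = 0.758 and m = 0.604, so r·m = 0.458.
ω = √0.458 = 0.677 per month, hence T = 2π/ω ≈ 9.29 months.

T ≈ 9.29 months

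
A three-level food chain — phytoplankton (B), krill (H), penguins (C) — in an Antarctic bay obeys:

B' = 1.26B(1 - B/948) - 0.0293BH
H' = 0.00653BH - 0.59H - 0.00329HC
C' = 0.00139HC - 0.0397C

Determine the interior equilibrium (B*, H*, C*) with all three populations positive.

B* ≈ 318, H* ≈ 28.6, C* ≈ 453

From dC/dt = 0: 0.00139H* = 0.0397, so H* = 28.6.
From dB/dt = 0: 1.26(1 - B*/948) = 0.0293·28.6, giving B* = 948·(1 - 0.664) = 318.
From dH/dt = 0: 0.00653·318 - 0.59 = 0.00329C*, so C* = 1.49/0.00329 = 453.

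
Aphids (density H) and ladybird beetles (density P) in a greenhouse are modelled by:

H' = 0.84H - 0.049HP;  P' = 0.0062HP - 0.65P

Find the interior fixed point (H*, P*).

H* ≈ 105, P* ≈ 17.1

Set dP/dt = 0 with P > 0: 0.0062H - 0.65 = 0, so H* = 0.65/0.0062 = 105.
Set dH/dt = 0 with H > 0: 0.84 - 0.049P = 0, so P* = 0.84/0.049 = 17.1.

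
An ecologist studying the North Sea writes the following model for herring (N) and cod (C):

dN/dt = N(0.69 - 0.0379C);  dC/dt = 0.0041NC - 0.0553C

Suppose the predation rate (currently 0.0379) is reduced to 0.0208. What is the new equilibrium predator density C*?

At the interior fixed point, setting dN/dt = 0 with N > 0 fixes C* = (prey growth rate)/(NC coefficient) — independent of the other coefficients.
With the change, C* = 0.69/0.0208 = 33.2; it rises from 18.2.

C* ≈ 33.2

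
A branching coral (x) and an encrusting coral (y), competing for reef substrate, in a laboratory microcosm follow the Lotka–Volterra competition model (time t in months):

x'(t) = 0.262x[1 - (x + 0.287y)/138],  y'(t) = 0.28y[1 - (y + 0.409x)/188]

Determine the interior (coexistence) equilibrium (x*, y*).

Setting both brackets to zero gives the nullclines x + 0.287y = 138 and 0.409x + y = 188.
Substituting y = 188 - 0.409x into the first: x(1 - 0.287·0.409) = 138 - 0.287·188.
So x* = 84/0.883 = 95.2, and then y* = 188 - 0.409·95.2 = 149.

x* ≈ 95.2, y* ≈ 149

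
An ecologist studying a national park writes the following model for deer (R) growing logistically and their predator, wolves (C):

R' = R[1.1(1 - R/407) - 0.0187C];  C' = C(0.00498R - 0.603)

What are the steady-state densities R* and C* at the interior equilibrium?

R* ≈ 121, C* ≈ 41.3

From dC/dt = 0 with C > 0: 0.00498R* = 0.603, so R* = 121.
Substitute into dR/dt = 0: 1.1(1 - 121/407) = 0.0187C*.
The bracket is 0.702, giving C* = 0.773/0.0187 = 41.3.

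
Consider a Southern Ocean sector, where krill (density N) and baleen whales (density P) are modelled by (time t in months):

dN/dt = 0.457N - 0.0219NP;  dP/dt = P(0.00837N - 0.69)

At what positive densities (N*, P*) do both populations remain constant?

Set dP/dt = 0 with P > 0: 0.00837N - 0.69 = 0, so N* = 0.69/0.00837 = 82.4.
Set dN/dt = 0 with N > 0: 0.457 - 0.0219P = 0, so P* = 0.457/0.0219 = 20.9.

N* ≈ 82.4, P* ≈ 20.9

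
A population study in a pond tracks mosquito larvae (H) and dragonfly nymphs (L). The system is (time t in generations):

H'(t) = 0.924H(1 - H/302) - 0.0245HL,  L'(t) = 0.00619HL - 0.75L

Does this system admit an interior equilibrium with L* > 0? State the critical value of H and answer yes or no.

The predator equation gives dL/dt > 0 only when H > 0.75/0.00619 = 121.
Without the predator, H → K = 302. Since 302 > 121, the predator can invade and persist.

Threshold H = 121; K > 121, so yes, the predator persists.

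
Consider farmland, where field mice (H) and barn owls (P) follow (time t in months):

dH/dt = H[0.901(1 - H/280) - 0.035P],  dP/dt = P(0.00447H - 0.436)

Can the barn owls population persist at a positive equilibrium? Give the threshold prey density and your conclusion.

The predator equation gives dP/dt > 0 only when H > 0.436/0.00447 = 97.5.
Without the predator, H → K = 280. Since 280 > 97.5, the predator can invade and persist.

Threshold H = 97.5; K > 97.5, so yes, the predator persists.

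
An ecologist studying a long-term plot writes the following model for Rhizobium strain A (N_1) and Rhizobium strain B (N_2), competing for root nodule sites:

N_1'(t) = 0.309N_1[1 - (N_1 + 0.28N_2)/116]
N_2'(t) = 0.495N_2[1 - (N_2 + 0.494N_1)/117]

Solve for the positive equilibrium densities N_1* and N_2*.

N_1* ≈ 96.6, N_2* ≈ 69.3

Setting both brackets to zero gives the nullclines N_1 + 0.28N_2 = 116 and 0.494N_1 + N_2 = 117.
Substituting N_2 = 117 - 0.494N_1 into the first: N_1(1 - 0.28·0.494) = 116 - 0.28·117.
So N_1* = 83.2/0.862 = 96.6, and then N_2* = 117 - 0.494·96.6 = 69.3.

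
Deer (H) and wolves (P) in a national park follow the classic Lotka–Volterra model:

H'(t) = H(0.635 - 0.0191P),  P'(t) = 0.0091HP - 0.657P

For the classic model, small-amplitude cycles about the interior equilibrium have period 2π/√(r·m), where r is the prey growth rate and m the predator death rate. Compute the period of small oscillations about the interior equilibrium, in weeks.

T ≈ 9.73 weeks

Here r = 0.635 and m = 0.657, so r·m = 0.417.
ω = √0.417 = 0.646 per week, hence T = 2π/ω ≈ 9.73 weeks.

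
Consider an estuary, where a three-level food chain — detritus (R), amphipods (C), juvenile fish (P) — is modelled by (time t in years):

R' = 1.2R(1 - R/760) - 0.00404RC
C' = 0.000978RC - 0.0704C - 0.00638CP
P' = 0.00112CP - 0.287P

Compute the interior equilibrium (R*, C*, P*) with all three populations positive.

From dP/dt = 0: 0.00112C* = 0.287, so C* = 256.
From dR/dt = 0: 1.2(1 - R*/760) = 0.00404·256, giving R* = 760·(1 - 0.863) = 104.
From dC/dt = 0: 0.000978·104 - 0.0704 = 0.00638P*, so P* = 0.0316/0.00638 = 4.96.

R* ≈ 104, C* ≈ 256, P* ≈ 4.96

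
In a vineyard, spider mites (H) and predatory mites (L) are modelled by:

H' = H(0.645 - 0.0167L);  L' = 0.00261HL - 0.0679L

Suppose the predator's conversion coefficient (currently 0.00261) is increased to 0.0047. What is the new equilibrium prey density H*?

At the interior fixed point, setting dL/dt = 0 with L > 0 fixes H* = (predator death rate)/(HL coefficient) — independent of the other coefficients.
With the change, H* = 0.0679/0.0047 = 14.4; it falls from 26.

H* ≈ 14.4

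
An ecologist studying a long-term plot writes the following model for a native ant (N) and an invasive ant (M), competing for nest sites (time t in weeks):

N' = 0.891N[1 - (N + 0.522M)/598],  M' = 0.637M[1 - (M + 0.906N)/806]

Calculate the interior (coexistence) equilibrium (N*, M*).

N* ≈ 336, M* ≈ 501

Setting both brackets to zero gives the nullclines N + 0.522M = 598 and 0.906N + M = 806.
Substituting M = 806 - 0.906N into the first: N(1 - 0.522·0.906) = 598 - 0.522·806.
So N* = 177/0.527 = 336, and then M* = 806 - 0.906·336 = 501.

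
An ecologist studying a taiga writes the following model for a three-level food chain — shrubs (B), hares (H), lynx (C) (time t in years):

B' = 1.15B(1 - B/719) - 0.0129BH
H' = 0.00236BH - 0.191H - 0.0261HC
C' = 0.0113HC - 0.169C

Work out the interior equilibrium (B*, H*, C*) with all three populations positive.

From dC/dt = 0: 0.0113H* = 0.169, so H* = 15.
From dB/dt = 0: 1.15(1 - B*/719) = 0.0129·15, giving B* = 719·(1 - 0.168) = 598.
From dH/dt = 0: 0.00236·598 - 0.191 = 0.0261C*, so C* = 1.22/0.0261 = 46.8.

B* ≈ 598, H* ≈ 15, C* ≈ 46.8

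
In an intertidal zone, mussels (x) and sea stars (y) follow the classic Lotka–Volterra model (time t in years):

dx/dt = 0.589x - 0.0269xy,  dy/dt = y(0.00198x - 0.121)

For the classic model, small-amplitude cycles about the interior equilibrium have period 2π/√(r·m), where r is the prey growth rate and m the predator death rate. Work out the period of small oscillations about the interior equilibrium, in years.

T ≈ 23.5 years

Here r = 0.589 and m = 0.121, so r·m = 0.0713.
ω = √0.0713 = 0.267 per year, hence T = 2π/ω ≈ 23.5 years.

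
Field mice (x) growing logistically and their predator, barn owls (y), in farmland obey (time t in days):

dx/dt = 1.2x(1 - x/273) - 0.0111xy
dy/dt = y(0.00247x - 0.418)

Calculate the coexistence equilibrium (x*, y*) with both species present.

x* ≈ 169, y* ≈ 41.1

From dy/dt = 0 with y > 0: 0.00247x* = 0.418, so x* = 169.
Substitute into dx/dt = 0: 1.2(1 - 169/273) = 0.0111y*.
The bracket is 0.38, giving y* = 0.456/0.0111 = 41.1.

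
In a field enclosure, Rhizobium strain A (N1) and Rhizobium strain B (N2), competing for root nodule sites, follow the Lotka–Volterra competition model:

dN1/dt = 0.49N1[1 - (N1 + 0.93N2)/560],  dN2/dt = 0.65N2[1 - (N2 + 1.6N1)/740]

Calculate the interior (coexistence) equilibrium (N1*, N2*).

N1* ≈ 263, N2* ≈ 320

Setting both brackets to zero gives the nullclines N1 + 0.93N2 = 560 and 1.6N1 + N2 = 740.
Substituting N2 = 740 - 1.6N1 into the first: N1(1 - 0.93·1.6) = 560 - 0.93·740.
So N1* = -128/-0.488 = 263, and then N2* = 740 - 1.6·263 = 320.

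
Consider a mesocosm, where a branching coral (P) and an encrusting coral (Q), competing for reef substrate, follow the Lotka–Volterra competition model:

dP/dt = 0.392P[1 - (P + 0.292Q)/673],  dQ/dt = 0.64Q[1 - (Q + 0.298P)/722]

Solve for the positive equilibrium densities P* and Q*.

P* ≈ 506, Q* ≈ 571

Setting both brackets to zero gives the nullclines P + 0.292Q = 673 and 0.298P + Q = 722.
Substituting Q = 722 - 0.298P into the first: P(1 - 0.292·0.298) = 673 - 0.292·722.
So P* = 462/0.913 = 506, and then Q* = 722 - 0.298·506 = 571.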